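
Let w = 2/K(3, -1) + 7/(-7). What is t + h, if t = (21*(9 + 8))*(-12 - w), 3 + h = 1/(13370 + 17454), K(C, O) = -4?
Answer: -115636235/30824 ≈ -3751.5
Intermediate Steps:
w = -3/2 (w = 2/(-4) + 7/(-7) = 2*(-¼) + 7*(-⅐) = -½ - 1 = -3/2 ≈ -1.5000)
h = -92471/30824 (h = -3 + 1/(13370 + 17454) = -3 + 1/30824 = -92471/30824 ≈ -3.0000)
t = -7497/2 (t = (21*(9 + 8))*(-12 - 1*(-3/2)) = (21*17)*(-12 + 3/2) = 357*(-21/2) = -7497/2 ≈ -3748.5)
t + h = -7497/2 - 92471/30824 = -115636235/30824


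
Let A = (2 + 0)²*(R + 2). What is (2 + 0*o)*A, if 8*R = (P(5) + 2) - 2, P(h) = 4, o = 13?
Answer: 20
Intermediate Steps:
R = ½ (R = ((4 + 2) - 2)/8 = (6 - 2)/8 = (⅛)*4 = ½ ≈ 0.50000)
A = 10 (A = (2 + 0)²*(½ + 2) = 2²*(5/2) = 4*(5/2) = 10)
(2 + 0*o)*A = (2 + 0*13)*10 = (2 + 0)*10 = 2*10 = 20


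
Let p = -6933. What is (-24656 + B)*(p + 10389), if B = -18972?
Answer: -150778368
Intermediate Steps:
(-24656 + B)*(p + 10389) = (-24656 - 18972)*(-6933 + 10389) = -43628*3456 = -150778368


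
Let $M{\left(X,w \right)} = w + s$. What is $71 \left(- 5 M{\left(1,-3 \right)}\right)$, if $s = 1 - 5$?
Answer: $2485$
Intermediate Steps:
$s = -4$
$M{\left(X,w \right)} = -4 + w$ ($M{\left(X,w \right)} = w - 4 = -4 + w$)
$71 \left(- 5 M{\left(1,-3 \right)}\right) = 71 \left(- 5 \left(-4 - 3\right)\right) = 71 \left(\left(-5\right) \left(-7\right)\right) = 71 \cdot 35 = 2485$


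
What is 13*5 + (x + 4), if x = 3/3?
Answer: 70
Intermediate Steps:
x = 1 (x = 3*(⅓) = 1)
13*5 + (x + 4) = 13*5 + (1 + 4) = 65 + 5 = 70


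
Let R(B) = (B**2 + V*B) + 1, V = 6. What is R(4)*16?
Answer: 656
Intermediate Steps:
R(B) = 1 + B**2 + 6*B (R(B) = (B**2 + 6*B) + 1 = 1 + B**2 + 6*B)
R(4)*16 = (1 + 4**2 + 6*4)*16 = (1 + 16 + 24)*16 = 41*16 = 656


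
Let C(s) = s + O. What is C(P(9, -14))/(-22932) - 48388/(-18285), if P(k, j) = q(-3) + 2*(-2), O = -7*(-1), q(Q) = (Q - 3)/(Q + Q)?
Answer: 92463373/34942635 ≈ 2.6461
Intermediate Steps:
q(Q) = (-3 + Q)/(2*Q) (q(Q) = (-3 + Q)/((2*Q)) = (-3 + Q)*(1/(2*Q)) = (-3 + Q)/(2*Q))
O = 7
P(k, j) = -3 (P(k, j) = (½)*(-3 - 3)/(-3) + 2*(-2) = (½)*(-⅓)*(-6) - 4 = 1 - 4 = -3)
C(s) = 7 + s (C(s) = s + 7 = 7 + s)
C(P(9, -14))/(-22932) - 48388/(-18285) = (7 - 3)/(-22932) - 48388/(-18285) = 4*(-1/22932) - 48388*(-1/18285) = -1/5733 + 48388/18285 = 92463373/34942635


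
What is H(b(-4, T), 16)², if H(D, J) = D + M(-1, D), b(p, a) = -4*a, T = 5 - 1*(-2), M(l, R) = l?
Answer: 841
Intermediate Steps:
T = 7 (T = 5 + 2 = 7)
H(D, J) = -1 + D (H(D, J) = D - 1 = -1 + D)
H(b(-4, T), 16)² = (-1 - 4*7)² = (-1 - 28)² = (-29)² = 841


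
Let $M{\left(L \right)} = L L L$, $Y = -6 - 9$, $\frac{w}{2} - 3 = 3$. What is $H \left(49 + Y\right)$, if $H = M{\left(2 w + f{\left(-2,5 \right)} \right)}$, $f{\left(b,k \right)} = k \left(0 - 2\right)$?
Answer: $93296$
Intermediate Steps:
$f{\left(b,k \right)} = - 2 k$ ($f{\left(b,k \right)} = k \left(-2\right) = - 2 k$)
$w = 12$ ($w = 6 + 2 \cdot 3 = 6 + 6 = 12$)
$Y = -15$
$M{\left(L \right)} = L^{3}$ ($M{\left(L \right)} = L^{2} L = L^{3}$)
$H = 2744$ ($H = \left(2 \cdot 12 - 10\right)^{3} = \left(24 - 10\right)^{3} = 14^{3} = 2744$)
$H \left(49 + Y\right) = 2744 \left(49 - 15\right) = 2744 \cdot 34 = 93296$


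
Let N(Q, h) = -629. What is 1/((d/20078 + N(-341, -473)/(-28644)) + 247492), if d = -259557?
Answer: 287557116/71164374692249 ≈ 4.0407e-6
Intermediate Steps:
1/((d/20078 + N(-341, -473)/(-28644)) + 247492) = 1/((-259557/20078 - 629/(-28644)) + 247492) = 1/((-259557*1/20078 - 629*(-1/28644)) + 247492) = 1/((-259557/20078 + 629/28644) + 247492) = 1/(-3711060823/287557116 + 247492) = 1/(71164374692249/287557116) = 287557116/71164374692249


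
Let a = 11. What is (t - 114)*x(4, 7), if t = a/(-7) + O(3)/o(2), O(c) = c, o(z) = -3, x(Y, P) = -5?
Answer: 4080/7 ≈ 582.86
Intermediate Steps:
t = -18/7 (t = 11/(-7) + 3/(-3) = 11*(-⅐) + 3*(-⅓) = -11/7 - 1 = -18/7 ≈ -2.5714)
(t - 114)*x(4, 7) = (-18/7 - 114)*(-5) = -816/7*(-5) = 4080/7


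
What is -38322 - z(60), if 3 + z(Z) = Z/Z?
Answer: -38320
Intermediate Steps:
z(Z) = -2 (z(Z) = -3 + Z/Z = -3 + 1 = -2)
-38322 - z(60) = -38322 - 1*(-2) = -38322 + 2 = -38320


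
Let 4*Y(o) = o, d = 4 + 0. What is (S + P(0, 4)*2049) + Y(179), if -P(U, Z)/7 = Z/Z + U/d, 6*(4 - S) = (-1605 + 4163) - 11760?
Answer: -153127/12 ≈ -12761.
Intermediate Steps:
d = 4
Y(o) = o/4
S = 4613/3 (S = 4 - ((-1605 + 4163) - 11760)/6 = 4 - (2558 - 11760)/6 = 4 - 1/6*(-9202) = 4 + 4601/3 = 4613/3 ≈ 1537.7)
P(U, Z) = -7 - 7*U/4 (P(U, Z) = -7*(Z/Z + U/4) = -7*(1 + U*(1/4)) = -7*(1 + U/4) = -7 - 7*U/4)
(S + P(0, 4)*2049) + Y(179) = (4613/3 + (-7 - 7/4*0)*2049) + (1/4)*179 = (4613/3 + (-7 + 0)*2049) + 179/4 = (4613/3 - 7*2049) + 179/4 = (4613/3 - 14343) + 179/4 = -38416/3 + 179/4 = -153127/12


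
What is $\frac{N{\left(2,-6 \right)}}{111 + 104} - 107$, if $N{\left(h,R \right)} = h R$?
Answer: $- \frac{23017}{215} \approx -107.06$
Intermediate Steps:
$N{\left(h,R \right)} = R h$
$\frac{N{\left(2,-6 \right)}}{111 + 104} - 107 = \frac{\left(-6\right) 2}{111 + 104} - 107 = - \frac{12}{215} - 107 = - \frac{23017}{215}$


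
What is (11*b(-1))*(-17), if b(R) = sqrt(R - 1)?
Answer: -187*I*sqrt(2) ≈ -264.46*I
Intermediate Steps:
b(R) = sqrt(-1 + R)
(11*b(-1))*(-17) = (11*sqrt(-1 - 1))*(-17) = (11*sqrt(-2))*(-17) = (11*(I*sqrt(2)))*(-17) = (11*I*sqrt(2))*(-17) = -187*I*sqrt(2)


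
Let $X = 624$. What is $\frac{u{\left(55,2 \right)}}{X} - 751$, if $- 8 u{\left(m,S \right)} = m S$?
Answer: $- \frac{1874551}{2496} \approx -751.02$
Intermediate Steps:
$u{\left(m,S \right)} = - \frac{S m}{8}$ ($u{\left(m,S \right)} = - \frac{m S}{8} = - \frac{S m}{8}$)
$\frac{u{\left(55,2 \right)}}{X} - 751 = \frac{\left(- \frac{1}{8}\right) 2 \cdot 55}{624} - 751 = \left(- \frac{55}{4}\right) \frac{1}{624} - 751 = - \frac{55}{2496} - 751 = - \frac{1874551}{2496}$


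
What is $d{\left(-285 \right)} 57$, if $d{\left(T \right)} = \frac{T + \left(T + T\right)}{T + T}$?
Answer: $\frac{171}{2} \approx 85.5$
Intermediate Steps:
$d{\left(T \right)} = \frac{3}{2}$ ($d{\left(T \right)} = \frac{T + 2 T}{2 T} = 3 T \frac{1}{2 T} = \frac{3}{2}$)
$d{\left(-285 \right)} 57 = \frac{3}{2} \cdot 57 = \frac{171}{2}$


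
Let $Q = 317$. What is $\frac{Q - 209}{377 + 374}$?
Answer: $\frac{108}{751} \approx 0.14381$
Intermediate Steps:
$\frac{Q - 209}{377 + 374} = \frac{317 - 209}{377 + 374} = \frac{108}{751}$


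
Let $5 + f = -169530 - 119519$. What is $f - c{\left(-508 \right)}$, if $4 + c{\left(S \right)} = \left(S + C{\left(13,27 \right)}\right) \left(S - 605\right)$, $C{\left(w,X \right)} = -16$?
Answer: $-872262$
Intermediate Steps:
$f = -289054$ ($f = -5 - 289049 = -289054$)
$c{\left(S \right)} = -4 + \left(-605 + S\right) \left(-16 + S\right)$ ($c{\left(S \right)} = -4 + \left(S - 16\right) \left(S - 605\right) = -4 + \left(-16 + S\right) \left(-605 + S\right) = -4 + \left(-605 + S\right) \left(-16 + S\right)$)
$f - c{\left(-508 \right)} = -289054 - \left(9676 + \left(-508\right)^{2} - -315468\right) = -289054 - \left(9676 + 258064 + 315468\right) = -289054 - 583208 = -872262$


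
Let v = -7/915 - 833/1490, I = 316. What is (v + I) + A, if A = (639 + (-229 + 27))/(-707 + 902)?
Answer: 1126063321/3544710 ≈ 317.67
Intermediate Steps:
v = -30905/54534 (v = -7*1/915 - 833*1/1490 = -7/915 - 833/1490 = -30905/54534 ≈ -0.56671)
A = 437/195 (A = (639 - 202)/195 = 437*(1/195) = 437/195 ≈ 2.2410)
(v + I) + A = (-30905/54534 + 316) + 437/195 = 17201839/54534 + 437/195 = 1126063321/3544710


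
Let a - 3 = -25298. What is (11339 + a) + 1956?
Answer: -12000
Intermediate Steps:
a = -25295 (a = 3 - 25298 = -25295)
(11339 + a) + 1956 = (11339 - 25295) + 1956 = -13956 + 1956 = -12000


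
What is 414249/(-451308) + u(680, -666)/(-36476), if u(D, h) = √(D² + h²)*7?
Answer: -12553/13676 - 7*√226489/18238 ≈ -1.1005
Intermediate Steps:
u(D, h) = 7*√(D² + h²)
414249/(-451308) + u(680, -666)/(-36476) = 414249/(-451308) + (7*√(680² + (-666)²))/(-36476) = 414249*(-1/451308) + (7*√(462400 + 443556))*(-1/36476) = -12553/13676 + (7*√905956)*(-1/36476) = -12553/13676 + (7*(2*√226489))*(-1/36476) = -12553/13676 + (14*√226489)*(-1/36476) = -12553/13676 - 7*√226489/18238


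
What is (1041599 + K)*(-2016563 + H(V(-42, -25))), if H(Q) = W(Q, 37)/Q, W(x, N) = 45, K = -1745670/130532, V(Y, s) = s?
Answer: -342715830534988588/163165 ≈ -2.1004e+12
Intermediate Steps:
K = -872835/65266 (K = -1745670*1/130532 = -872835/65266 ≈ -13.374)
H(Q) = 45/Q
(1041599 + K)*(-2016563 + H(V(-42, -25))) = (1041599 - 872835/65266)*(-2016563 + 45/(-25)) = 67980127499*(-2016563 + 45*(-1/25))/65266 = 67980127499*(-2016563 - 9/5)/65266 = (67980127499/65266)*(-10082824/5) = -342715830534988588/163165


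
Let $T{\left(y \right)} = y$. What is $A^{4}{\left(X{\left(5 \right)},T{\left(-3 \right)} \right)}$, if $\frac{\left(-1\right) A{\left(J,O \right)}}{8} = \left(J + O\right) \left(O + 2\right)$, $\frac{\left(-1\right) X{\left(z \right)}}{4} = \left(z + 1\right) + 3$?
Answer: $9475854336$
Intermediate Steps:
$X{\left(z \right)} = -16 - 4 z$ ($X{\left(z \right)} = - 4 \left(\left(z + 1\right) + 3\right) = - 4 \left(\left(1 + z\right) + 3\right) = - 4 \left(4 + z\right) = -16 - 4 z$)
$A{\left(J,O \right)} = - 8 \left(2 + O\right) \left(J + O\right)$ ($A{\left(J,O \right)} = - 8 \left(J + O\right) \left(O + 2\right) = - 8 \left(J + O\right) \left(2 + O\right) = - 8 \left(2 + O\right) \left(J + O\right)$)
$A^{4}{\left(X{\left(5 \right)},T{\left(-3 \right)} \right)} = \left(- 16 \left(-16 - 20\right) - -48 - 8 \left(-3\right)^{2} - 8 \left(-16 - 20\right) \left(-3\right)\right)^{4} = \left(- 16 \left(-16 - 20\right) + 48 - 72 - 8 \left(-16 - 20\right) \left(-3\right)\right)^{4} = \left(\left(-16\right) \left(-36\right) + 48 - 72 - \left(-288\right) \left(-3\right)\right)^{4} = \left(576 + 48 - 72 - 864\right)^{4} = \left(-312\right)^{4} = 9475854336$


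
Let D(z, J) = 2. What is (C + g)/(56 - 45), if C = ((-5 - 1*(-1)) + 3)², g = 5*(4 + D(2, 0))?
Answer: 31/11 ≈ 2.8182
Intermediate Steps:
g = 30 (g = 5*(4 + 2) = 5*6 = 30)
C = 1 (C = ((-5 + 1) + 3)² = (-4 + 3)² = (-1)² = 1)
(C + g)/(56 - 45) = (1 + 30)/(56 - 45) = 31/11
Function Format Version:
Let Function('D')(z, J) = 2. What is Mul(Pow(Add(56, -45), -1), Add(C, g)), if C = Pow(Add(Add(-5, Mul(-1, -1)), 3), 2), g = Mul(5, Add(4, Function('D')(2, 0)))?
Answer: Rational(31, 11) ≈ 2.8182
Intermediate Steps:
g = 30 (g = Mul(5, Add(4, 2)) = Mul(5, 6) = 30)
C = 1 (C = Pow(Add(Add(-5, 1), 3), 2) = Pow(Add(-4, 3), 2) = Pow(-1, 2) = 1)
Mul(Pow(Add(56, -45), -1), Add(C, g)) = Mul(Pow(Add(56, -45), -1), Add(1, 30)) = Mul(Pow(11, -1), 31) = Mul(Rational(1, 11), 31) = Rational(31, 11)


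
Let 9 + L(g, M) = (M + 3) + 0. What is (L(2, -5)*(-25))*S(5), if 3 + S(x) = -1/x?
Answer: -880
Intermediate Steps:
S(x) = -3 - 1/x
L(g, M) = -6 + M (L(g, M) = -9 + ((M + 3) + 0) = -9 + ((3 + M) + 0) = -9 + (3 + M) = -6 + M)
(L(2, -5)*(-25))*S(5) = ((-6 - 5)*(-25))*(-3 - 1/5) = (-11*(-25))*(-3 - 1*1/5) = 275*(-3 - 1/5) = 275*(-16/5) = -880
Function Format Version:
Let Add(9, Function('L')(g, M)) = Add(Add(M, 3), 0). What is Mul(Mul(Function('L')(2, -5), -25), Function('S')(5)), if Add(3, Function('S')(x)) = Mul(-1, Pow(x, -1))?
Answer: -880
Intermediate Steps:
Function('S')(x) = Add(-3, Mul(-1, Pow(x, -1)))
Function('L')(g, M) = Add(-6, M) (Function('L')(g, M) = Add(-9, Add(Add(M, 3), 0)) = Add(-9, Add(Add(3, M), 0)) = Add(-9, Add(3, M)) = Add(-6, M))
Mul(Mul(Function('L')(2, -5), -25), Function('S')(5)) = Mul(Mul(Add(-6, -5), -25), Add(-3, Mul(-1, Pow(5, -1)))) = Mul(Mul(-11, -25), Add(-3, Mul(-1, Rational(1, 5)))) = Mul(275, Add(-3, Rational(-1, 5))) = Mul(275, Rational(-16, 5)) = -880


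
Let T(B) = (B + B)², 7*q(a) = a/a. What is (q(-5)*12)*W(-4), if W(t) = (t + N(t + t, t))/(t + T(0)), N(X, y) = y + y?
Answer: 36/7 ≈ 5.1429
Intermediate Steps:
q(a) = ⅐ (q(a) = (a/a)/7 = (⅐)*1 = ⅐)
T(B) = 4*B² (T(B) = (2*B)² = 4*B²)
N(X, y) = 2*y
W(t) = 3 (W(t) = (t + 2*t)/(t + 4*0²) = (3*t)/(t + 4*0) = (3*t)/(t + 0) = (3*t)/t = 3)
(q(-5)*12)*W(-4) = ((⅐)*12)*3 = (12/7)*3 = 36/7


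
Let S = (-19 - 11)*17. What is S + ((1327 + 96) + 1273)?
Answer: 2186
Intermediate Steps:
S = -510 (S = -30*17 = -510)
S + ((1327 + 96) + 1273) = -510 + ((1327 + 96) + 1273) = -510 + (1423 + 1273) = -510 + 2696 = 2186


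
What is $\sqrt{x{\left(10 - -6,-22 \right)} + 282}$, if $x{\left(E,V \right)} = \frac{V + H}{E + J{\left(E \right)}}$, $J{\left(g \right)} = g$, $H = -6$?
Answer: $\frac{\sqrt{4498}}{4} \approx 16.767$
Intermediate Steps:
$x{\left(E,V \right)} = \frac{-6 + V}{2 E}$ ($x{\left(E,V \right)} = \frac{V - 6}{E + E} = \frac{-6 + V}{2 E}$)
$\sqrt{x{\left(10 - -6,-22 \right)} + 282} = \sqrt{\frac{-6 - 22}{2 \left(10 - -6\right)} + 282} = \sqrt{\frac{1}{2} \frac{1}{10 + 6} \left(-28\right) + 282} = \sqrt{\frac{1}{2} \cdot \frac{1}{16} \left(-28\right) + 282} = \sqrt{- \frac{7}{8} + 282} = \sqrt{\frac{2249}{8}} = \frac{\sqrt{4498}}{4}$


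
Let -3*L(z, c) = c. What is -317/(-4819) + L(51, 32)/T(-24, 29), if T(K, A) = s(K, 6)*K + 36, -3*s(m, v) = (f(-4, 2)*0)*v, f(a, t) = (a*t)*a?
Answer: -29993/130113 ≈ -0.23052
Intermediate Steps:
L(z, c) = -c/3
f(a, t) = t*a²
s(m, v) = 0 (s(m, v) = -(2*(-4)²)*0*v/3 = -(2*16)*0*v/3 = -32*0*v/3 = -0*v = -⅓*0 = 0)
T(K, A) = 36 (T(K, A) = 0*K + 36 = 0 + 36 = 36)
-317/(-4819) + L(51, 32)/T(-24, 29) = -317/(-4819) - ⅓*32/36 = -317*(-1/4819) - 32/3*1/36 = 317/4819 - 8/27 = -29993/130113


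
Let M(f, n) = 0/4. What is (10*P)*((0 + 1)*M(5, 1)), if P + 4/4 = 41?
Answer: 0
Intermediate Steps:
P = 40 (P = -1 + 41 = 40)
M(f, n) = 0 (M(f, n) = 0*(1/4) = 0)
(10*P)*((0 + 1)*M(5, 1)) = (10*40)*((0 + 1)*0) = 400*(1*0) = 400*0 = 0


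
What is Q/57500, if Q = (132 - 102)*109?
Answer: 327/5750 ≈ 0.056870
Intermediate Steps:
Q = 3270 (Q = 30*109 = 3270)
Q/57500 = 3270/57500 = 3270*(1/57500) = 327/5750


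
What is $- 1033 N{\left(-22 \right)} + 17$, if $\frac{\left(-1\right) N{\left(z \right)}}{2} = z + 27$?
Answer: $10347$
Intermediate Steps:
$N{\left(z \right)} = -54 - 2 z$ ($N{\left(z \right)} = - 2 \left(z + 27\right) = - 2 \left(27 + z\right) = -54 - 2 z$)
$- 1033 N{\left(-22 \right)} + 17 = - 1033 \left(-54 - -44\right) + 17 = - 1033 \left(-54 + 44\right) + 17 = \left(-1033\right) \left(-10\right) + 17 = 10330 + 17 = 10347$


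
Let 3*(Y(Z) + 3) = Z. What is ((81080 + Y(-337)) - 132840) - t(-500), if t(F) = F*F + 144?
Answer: -906058/3 ≈ -3.0202e+5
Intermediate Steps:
Y(Z) = -3 + Z/3
t(F) = 144 + F**2 (t(F) = F**2 + 144 = 144 + F**2)
((81080 + Y(-337)) - 132840) - t(-500) = ((81080 + (-3 + (1/3)*(-337))) - 132840) - (144 + (-500)**2) = ((81080 + (-3 - 337/3)) - 132840) - (144 + 250000) = ((81080 - 346/3) - 132840) - 1*250144 = (242894/3 - 132840) - 250144 = -155626/3 - 250144 = -906058/3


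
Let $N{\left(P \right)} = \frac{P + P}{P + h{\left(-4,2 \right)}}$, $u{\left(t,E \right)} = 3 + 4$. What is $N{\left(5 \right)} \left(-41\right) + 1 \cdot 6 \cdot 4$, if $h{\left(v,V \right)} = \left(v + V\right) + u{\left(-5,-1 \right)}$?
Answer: $-17$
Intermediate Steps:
$u{\left(t,E \right)} = 7$
$h{\left(v,V \right)} = 7 + V + v$ ($h{\left(v,V \right)} = \left(v + V\right) + 7 = \left(V + v\right) + 7 = 7 + V + v$)
$N{\left(P \right)} = \frac{2 P}{5 + P}$ ($N{\left(P \right)} = \frac{P + P}{P + \left(7 + 2 - 4\right)} = \frac{2 P}{P + 5} = \frac{2 P}{5 + P}$)
$N{\left(5 \right)} \left(-41\right) + 1 \cdot 6 \cdot 4 = 2 \cdot 5 \frac{1}{5 + 5} \left(-41\right) + 1 \cdot 6 \cdot 4 = 2 \cdot 5 \cdot \frac{1}{10} \left(-41\right) + 6 \cdot 4 = 2 \cdot 5 \cdot \frac{1}{10} \left(-41\right) + 24 = 1 \left(-41\right) + 24 = -41 + 24 = -17$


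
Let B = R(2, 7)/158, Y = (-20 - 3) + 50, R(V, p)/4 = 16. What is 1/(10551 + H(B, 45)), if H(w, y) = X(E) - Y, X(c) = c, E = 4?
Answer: 1/10528 ≈ 9.4985e-5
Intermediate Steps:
R(V, p) = 64 (R(V, p) = 4*16 = 64)
Y = 27 (Y = -23 + 50 = 27)
B = 32/79 (B = 64/158 = 64*(1/158) = 32/79 ≈ 0.40506)
H(w, y) = -23 (H(w, y) = 4 - 1*27 = 4 - 27 = -23)
1/(10551 + H(B, 45)) = 1/(10551 - 23) = 1/10528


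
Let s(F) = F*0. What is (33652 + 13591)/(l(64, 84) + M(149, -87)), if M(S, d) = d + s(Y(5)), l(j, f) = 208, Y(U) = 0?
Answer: 47243/121 ≈ 390.44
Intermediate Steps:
s(F) = 0
M(S, d) = d (M(S, d) = d + 0 = d)
(33652 + 13591)/(l(64, 84) + M(149, -87)) = (33652 + 13591)/(208 - 87) = 47243/121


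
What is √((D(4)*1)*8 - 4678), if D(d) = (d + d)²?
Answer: I*√4166 ≈ 64.545*I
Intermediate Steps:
D(d) = 4*d² (D(d) = (2*d)² = 4*d²)
√((D(4)*1)*8 - 4678) = √(((4*4²)*1)*8 - 4678) = √(((4*16)*1)*8 - 4678) = √((64*1)*8 - 4678) = √(64*8 - 4678) = √(512 - 4678) = √(-4166) = I*√4166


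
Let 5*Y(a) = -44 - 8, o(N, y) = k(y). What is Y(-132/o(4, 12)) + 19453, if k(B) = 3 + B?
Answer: 97213/5 ≈ 19443.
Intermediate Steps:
o(N, y) = 3 + y
Y(a) = -52/5 (Y(a) = (-44 - 8)/5 = (⅕)*(-52) = -52/5)
Y(-132/o(4, 12)) + 19453 = -52/5 + 19453 = 97213/5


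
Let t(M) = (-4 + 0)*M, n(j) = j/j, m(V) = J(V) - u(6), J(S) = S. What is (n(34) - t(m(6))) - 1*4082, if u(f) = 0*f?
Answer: -4057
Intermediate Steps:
u(f) = 0
m(V) = V (m(V) = V - 1*0 = V + 0 = V)
n(j) = 1
t(M) = -4*M
(n(34) - t(m(6))) - 1*4082 = (1 - (-4)*6) - 1*4082 = (1 - 1*(-24)) - 4082 = (1 + 24) - 4082 = 25 - 4082 = -4057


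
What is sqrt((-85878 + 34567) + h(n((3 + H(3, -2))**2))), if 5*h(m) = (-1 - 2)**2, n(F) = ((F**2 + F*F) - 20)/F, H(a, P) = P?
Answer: I*sqrt(1282730)/5 ≈ 226.52*I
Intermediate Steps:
n(F) = (-20 + 2*F**2)/F (n(F) = ((F**2 + F**2) - 20)/F = (2*F**2 - 20)/F = (-20 + 2*F**2)/F)
h(m) = 9/5 (h(m) = (-1 - 2)**2/5 = (1/5)*(-3)**2 = (1/5)*9 = 9/5)
sqrt((-85878 + 34567) + h(n((3 + H(3, -2))**2))) = sqrt((-85878 + 34567) + 9/5) = sqrt(-51311 + 9/5) = sqrt(-256546/5) = I*sqrt(1282730)/5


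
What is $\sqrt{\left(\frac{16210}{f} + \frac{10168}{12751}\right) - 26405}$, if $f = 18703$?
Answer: $\frac{i \sqrt{893309856758988063}}{5816633} \approx 162.49 i$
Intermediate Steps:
$\sqrt{\left(\frac{16210}{f} + \frac{10168}{12751}\right) - 26405} = \sqrt{\left(\frac{16210}{18703} + \frac{10168}{12751}\right) - 26405} = \sqrt{\left(16210 \cdot \frac{1}{18703} + 10168 \cdot \frac{1}{12751}\right) - 26405} = \sqrt{\left(\frac{16210}{18703} + \frac{248}{311}\right) - 26405} = \sqrt{\frac{9679654}{5816633} - 26405} = \sqrt{- \frac{153578514711}{5816633}} = \frac{i \sqrt{893309856758988063}}{5816633}$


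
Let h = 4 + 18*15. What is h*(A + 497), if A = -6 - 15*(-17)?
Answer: 204404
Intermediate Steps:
h = 274 (h = 4 + 270 = 274)
A = 249 (A = -6 + 255 = 249)
h*(A + 497) = 274*(249 + 497) = 274*746 = 204404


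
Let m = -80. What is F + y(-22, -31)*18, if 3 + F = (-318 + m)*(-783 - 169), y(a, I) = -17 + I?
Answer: 378029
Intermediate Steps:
F = 378893 (F = -3 + (-318 - 80)*(-783 - 169) = -3 - 398*(-952) = -3 + 378896 = 378893)
F + y(-22, -31)*18 = 378893 + (-17 - 31)*18 = 378893 - 48*18 = 378893 - 864 = 378029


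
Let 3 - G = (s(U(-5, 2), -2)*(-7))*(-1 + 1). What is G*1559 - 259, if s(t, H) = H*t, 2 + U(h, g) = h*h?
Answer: 4418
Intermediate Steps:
U(h, g) = -2 + h**2 (U(h, g) = -2 + h*h = -2 + h**2)
G = 3 (G = 3 - -2*(-2 + (-5)**2)*(-7)*(-1 + 1) = 3 - -2*(-2 + 25)*(-7)*0 = 3 - -2*23*(-7)*0 = 3 - (-46*(-7))*0 = 3 - 322*0 = 3 - 1*0 = 3 + 0 = 3)
G*1559 - 259 = 3*1559 - 259 = 4677 - 259 = 4418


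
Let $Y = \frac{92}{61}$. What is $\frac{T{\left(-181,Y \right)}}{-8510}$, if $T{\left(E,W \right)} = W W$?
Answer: $- \frac{184}{688385} \approx -0.00026729$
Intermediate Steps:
$Y = \frac{92}{61}$ ($Y = 92 \cdot \frac{1}{61} = \frac{92}{61} \approx 1.5082$)
$T{\left(E,W \right)} = W^{2}$
$\frac{T{\left(-181,Y \right)}}{-8510} = \frac{\left(\frac{92}{61}\right)^{2}}{-8510} = \frac{8464}{3721} \left(- \frac{1}{8510}\right) = - \frac{184}{688385}$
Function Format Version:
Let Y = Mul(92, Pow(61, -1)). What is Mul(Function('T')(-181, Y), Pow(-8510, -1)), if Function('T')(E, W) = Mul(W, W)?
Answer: Rational(-184, 688385) ≈ -0.00026729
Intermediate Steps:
Y = Rational(92, 61) (Y = Mul(92, Rational(1, 61)) = Rational(92, 61) ≈ 1.5082)
Function('T')(E, W) = Pow(W, 2)
Mul(Function('T')(-181, Y), Pow(-8510, -1)) = Mul(Pow(Rational(92, 61), 2), Pow(-8510, -1)) = Mul(Rational(8464, 3721), Rational(-1, 8510)) = Rational(-184, 688385)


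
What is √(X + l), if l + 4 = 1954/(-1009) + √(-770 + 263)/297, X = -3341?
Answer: √(-33396442256331 + 436756749*I*√3)/99891 ≈ 0.00065523 + 57.853*I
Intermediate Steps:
l = -5990/1009 + 13*I*√3/297 (l = -4 + (1954/(-1009) + √(-770 + 263)/297) = -4 + (1954*(-1/1009) + √(-507)*(1/297)) = -4 + (-1954/1009 + (13*I*√3)*(1/297)) = -4 + (-1954/1009 + 13*I*√3/297) = -5990/1009 + 13*I*√3/297 ≈ -5.9366 + 0.075814*I)
√(X + l) = √(-3341 + (-5990/1009 + 13*I*√3/297)) = √(-3377059/1009 + 13*I*√3/297)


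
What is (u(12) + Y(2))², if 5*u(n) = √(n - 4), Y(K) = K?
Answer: 108/25 + 8*√2/5 ≈ 6.5827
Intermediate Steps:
u(n) = √(-4 + n)/5 (u(n) = √(n - 4)/5 = √(-4 + n)/5)
(u(12) + Y(2))² = (√(-4 + 12)/5 + 2)² = (√8/5 + 2)² = ((2*√2)/5 + 2)² = (2*√2/5 + 2)² = (2 + 2*√2/5)²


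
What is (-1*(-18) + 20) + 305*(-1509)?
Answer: -460207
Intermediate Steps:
(-1*(-18) + 20) + 305*(-1509) = (18 + 20) - 460245 = 38 - 460245 = -460207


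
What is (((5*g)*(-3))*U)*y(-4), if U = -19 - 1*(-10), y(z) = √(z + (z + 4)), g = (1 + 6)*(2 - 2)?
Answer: 0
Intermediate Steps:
g = 0 (g = 7*0 = 0)
y(z) = √(4 + 2*z) (y(z) = √(z + (4 + z)) = √(4 + 2*z))
U = -9 (U = -19 + 10 = -9)
(((5*g)*(-3))*U)*y(-4) = (((5*0)*(-3))*(-9))*√(4 + 2*(-4)) = ((0*(-3))*(-9))*√(4 - 8) = (0*(-9))*√(-4) = 0*(2*I) = 0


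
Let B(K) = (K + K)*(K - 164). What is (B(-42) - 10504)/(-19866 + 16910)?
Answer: -1700/739 ≈ -2.3004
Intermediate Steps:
B(K) = 2*K*(-164 + K) (B(K) = (2*K)*(-164 + K) = 2*K*(-164 + K))
(B(-42) - 10504)/(-19866 + 16910) = (2*(-42)*(-164 - 42) - 10504)/(-19866 + 16910) = (2*(-42)*(-206) - 10504)/(-2956) = (17304 - 10504)*(-1/2956) = 6800*(-1/2956) = -1700/739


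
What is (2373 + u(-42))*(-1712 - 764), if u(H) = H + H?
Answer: -5667564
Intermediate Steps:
u(H) = 2*H
(2373 + u(-42))*(-1712 - 764) = (2373 + 2*(-42))*(-1712 - 764) = (2373 - 84)*(-2476) = 2289*(-2476) = -5667564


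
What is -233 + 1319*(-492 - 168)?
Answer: -870773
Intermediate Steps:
-233 + 1319*(-492 - 168) = -233 + 1319*(-660) = -233 - 870540 = -870773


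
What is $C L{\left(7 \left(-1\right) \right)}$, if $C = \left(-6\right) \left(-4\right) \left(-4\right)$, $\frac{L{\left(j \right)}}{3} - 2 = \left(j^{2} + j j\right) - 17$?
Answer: $-23904$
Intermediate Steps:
$L{\left(j \right)} = -45 + 6 j^{2}$ ($L{\left(j \right)} = 6 + 3 \left(\left(j^{2} + j j\right) - 17\right) = 6 + 3 \left(\left(j^{2} + j^{2}\right) - 17\right) = 6 + 3 \left(2 j^{2} - 17\right) = 6 + 3 \left(-17 + 2 j^{2}\right) = 6 + \left(-51 + 6 j^{2}\right) = -45 + 6 j^{2}$)
$C = -96$ ($C = 24 \left(-4\right) = -96$)
$C L{\left(7 \left(-1\right) \right)} = - 96 \left(-45 + 6 \left(7 \left(-1\right)\right)^{2}\right) = - 96 \left(-45 + 6 \left(-7\right)^{2}\right) = - 96 \left(-45 + 6 \cdot 49\right) = - 96 \left(-45 + 294\right) = \left(-96\right) 249 = -23904$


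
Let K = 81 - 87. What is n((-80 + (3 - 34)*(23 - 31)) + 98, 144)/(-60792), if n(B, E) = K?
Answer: 1/10132 ≈ 9.8697e-5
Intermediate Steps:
K = -6
n(B, E) = -6
n((-80 + (3 - 34)*(23 - 31)) + 98, 144)/(-60792) = -6/(-60792) = -6*(-1/60792) = 1/10132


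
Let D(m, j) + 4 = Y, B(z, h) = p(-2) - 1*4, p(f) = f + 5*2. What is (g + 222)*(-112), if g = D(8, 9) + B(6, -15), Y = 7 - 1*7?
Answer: -24864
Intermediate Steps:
Y = 0 (Y = 7 - 7 = 0)
p(f) = 10 + f (p(f) = f + 10 = 10 + f)
B(z, h) = 4 (B(z, h) = (10 - 2) - 1*4 = 8 - 4 = 4)
D(m, j) = -4 (D(m, j) = -4 + 0 = -4)
g = 0 (g = -4 + 4 = 0)
(g + 222)*(-112) = (0 + 222)*(-112) = 222*(-112) = -24864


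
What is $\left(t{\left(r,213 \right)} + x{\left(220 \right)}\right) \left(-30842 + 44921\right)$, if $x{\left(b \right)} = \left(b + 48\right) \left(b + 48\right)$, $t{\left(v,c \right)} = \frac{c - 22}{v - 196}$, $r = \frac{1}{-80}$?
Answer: $\frac{5285523462752}{5227} \approx 1.0112 \cdot 10^{9}$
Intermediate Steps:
$r = - \frac{1}{80} \approx -0.0125$
$t{\left(v,c \right)} = \frac{-22 + c}{-196 + v}$
$x{\left(b \right)} = \left(48 + b\right)^{2}$ ($x{\left(b \right)} = \left(48 + b\right) \left(48 + b\right) = \left(48 + b\right)^{2}$)
$\left(t{\left(r,213 \right)} + x{\left(220 \right)}\right) \left(-30842 + 44921\right) = \left(\frac{-22 + 213}{-196 - \frac{1}{80}} + \left(48 + 220\right)^{2}\right) \left(-30842 + 44921\right) = \left(\frac{1}{- \frac{15681}{80}} \cdot 191 + 268^{2}\right) 14079 = \left(\left(- \frac{80}{15681}\right) 191 + 71824\right) 14079 = \left(- \frac{15280}{15681} + 71824\right) 14079 = \frac{1126256864}{15681} \cdot 14079 = \frac{5285523462752}{5227}$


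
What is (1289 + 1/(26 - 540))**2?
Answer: 438965877025/264196 ≈ 1.6615e+6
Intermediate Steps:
(1289 + 1/(26 - 540))**2 = (1289 + 1/(-514))**2 = (1289 - 1/514)**2 = (662545/514)**2 = 438965877025/264196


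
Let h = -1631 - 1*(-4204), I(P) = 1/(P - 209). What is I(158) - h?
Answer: -131224/51 ≈ -2573.0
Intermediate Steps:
I(P) = 1/(-209 + P)
h = 2573 (h = -1631 + 4204 = 2573)
I(158) - h = 1/(-209 + 158) - 1*2573 = 1/(-51) - 2573 = -1/51 - 2573 = -131224/51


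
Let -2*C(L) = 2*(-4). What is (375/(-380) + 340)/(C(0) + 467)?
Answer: 25765/35796 ≈ 0.71977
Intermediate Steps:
C(L) = 4 (C(L) = -(-4) = -½*(-8) = 4)
(375/(-380) + 340)/(C(0) + 467) = (375/(-380) + 340)/(4 + 467) = (375*(-1/380) + 340)/471 = (-75/76 + 340)*(1/471) = (25765/76)*(1/471) = 25765/35796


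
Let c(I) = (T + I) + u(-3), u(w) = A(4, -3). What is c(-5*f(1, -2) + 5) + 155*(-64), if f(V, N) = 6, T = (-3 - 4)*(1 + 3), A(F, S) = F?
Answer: -9969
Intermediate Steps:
u(w) = 4
T = -28 (T = -7*4 = -28)
c(I) = -24 + I (c(I) = (-28 + I) + 4 = -24 + I)
c(-5*f(1, -2) + 5) + 155*(-64) = (-24 + (-5*6 + 5)) + 155*(-64) = (-24 + (-30 + 5)) - 9920 = (-24 - 25) - 9920 = -49 - 9920 = -9969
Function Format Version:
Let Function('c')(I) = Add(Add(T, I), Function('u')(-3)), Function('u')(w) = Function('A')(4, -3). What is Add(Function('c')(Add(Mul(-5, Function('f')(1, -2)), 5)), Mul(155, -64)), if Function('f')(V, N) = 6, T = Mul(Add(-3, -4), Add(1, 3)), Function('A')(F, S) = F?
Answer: -9969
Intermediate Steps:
Function('u')(w) = 4
T = -28 (T = Mul(-7, 4) = -28)
Function('c')(I) = Add(-24, I) (Function('c')(I) = Add(Add(-28, I), 4) = Add(-24, I))
Add(Function('c')(Add(Mul(-5, Function('f')(1, -2)), 5)), Mul(155, -64)) = Add(Add(-24, Add(Mul(-5, 6), 5)), Mul(155, -64)) = Add(Add(-24, Add(-30, 5)), -9920) = Add(Add(-24, -25), -9920) = Add(-49, -9920) = -9969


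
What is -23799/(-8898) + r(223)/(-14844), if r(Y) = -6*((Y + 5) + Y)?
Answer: 5240977/1834471 ≈ 2.8569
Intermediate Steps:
r(Y) = -30 - 12*Y (r(Y) = -6*((5 + Y) + Y) = -6*(5 + 2*Y) = -30 - 12*Y)
-23799/(-8898) + r(223)/(-14844) = -23799/(-8898) + (-30 - 12*223)/(-14844) = -23799*(-1/8898) + (-30 - 2676)*(-1/14844) = 7933/2966 - 2706*(-1/14844) = 7933/2966 + 451/2474 = 5240977/1834471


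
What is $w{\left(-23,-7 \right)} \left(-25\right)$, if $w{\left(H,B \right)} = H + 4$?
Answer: $475$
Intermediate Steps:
$w{\left(H,B \right)} = 4 + H$
$w{\left(-23,-7 \right)} \left(-25\right) = \left(4 - 23\right) \left(-25\right) = \left(-19\right) \left(-25\right) = 475$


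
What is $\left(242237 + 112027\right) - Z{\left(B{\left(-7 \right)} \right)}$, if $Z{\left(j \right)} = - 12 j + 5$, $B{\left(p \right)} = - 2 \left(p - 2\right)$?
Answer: $354475$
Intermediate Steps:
$B{\left(p \right)} = 4 - 2 p$ ($B{\left(p \right)} = - 2 \left(-2 + p\right) = 4 - 2 p$)
$Z{\left(j \right)} = 5 - 12 j$
$\left(242237 + 112027\right) - Z{\left(B{\left(-7 \right)} \right)} = \left(242237 + 112027\right) - \left(5 - 12 \left(4 - -14\right)\right) = 354264 - \left(5 - 12 \left(4 + 14\right)\right) = 354264 - \left(5 - 216\right) = 354264 - -211 = 354264 + 211 = 354475$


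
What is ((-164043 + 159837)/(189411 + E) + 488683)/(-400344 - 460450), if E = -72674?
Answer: -57047383165/100486509178 ≈ -0.56771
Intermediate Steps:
((-164043 + 159837)/(189411 + E) + 488683)/(-400344 - 460450) = ((-164043 + 159837)/(189411 - 72674) + 488683)/(-400344 - 460450) = (-4206/116737 + 488683)/(-860794) = (-4206*1/116737 + 488683)*(-1/860794) = (-4206/116737 + 488683)*(-1/860794) = (57047383165/116737)*(-1/860794) = -57047383165/100486509178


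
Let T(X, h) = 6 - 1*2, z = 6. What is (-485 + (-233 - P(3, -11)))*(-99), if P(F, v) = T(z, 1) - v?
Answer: 72567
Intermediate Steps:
T(X, h) = 4 (T(X, h) = 6 - 2 = 4)
P(F, v) = 4 - v
(-485 + (-233 - P(3, -11)))*(-99) = (-485 + (-233 - (4 - 1*(-11))))*(-99) = (-485 + (-233 - (4 + 11)))*(-99) = (-485 + (-233 - 1*15))*(-99) = (-485 + (-233 - 15))*(-99) = (-485 - 248)*(-99) = -733*(-99) = 72567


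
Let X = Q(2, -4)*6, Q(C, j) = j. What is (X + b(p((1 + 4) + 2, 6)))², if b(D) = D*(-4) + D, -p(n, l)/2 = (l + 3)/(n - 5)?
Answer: 9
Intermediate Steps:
p(n, l) = -2*(3 + l)/(-5 + n) (p(n, l) = -2*(l + 3)/(n - 5) = -2*(3 + l)/(-5 + n))
X = -24 (X = -4*6 = -24)
b(D) = -3*D (b(D) = -4*D + D = -3*D)
(X + b(p((1 + 4) + 2, 6)))² = (-24 - 6*(-3 - 1*6)/(-5 + ((1 + 4) + 2)))² = (-24 - 6*(-3 - 6)/(-5 + (5 + 2)))² = (-24 - 6*(-9)/(-5 + 7))² = (-24 - 6*(-9)/2)² = (-24 - 3*(-9))² = (-24 + 27)² = 3² = 9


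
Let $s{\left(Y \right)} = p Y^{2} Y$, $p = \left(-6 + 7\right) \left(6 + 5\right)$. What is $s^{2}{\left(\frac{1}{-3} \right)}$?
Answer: $\frac{121}{729} \approx 0.16598$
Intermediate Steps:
$p = 11$ ($p = 1 \cdot 11 = 11$)
$s{\left(Y \right)} = 11 Y^{3}$ ($s{\left(Y \right)} = 11 Y^{2} Y = 11 Y^{3}$)
$s^{2}{\left(\frac{1}{-3} \right)} = \left(11 \left(\frac{1}{-3}\right)^{3}\right)^{2} = \left(11 \left(- \frac{1}{3}\right)^{3}\right)^{2} = \left(11 \left(- \frac{1}{27}\right)\right)^{2} = \left(- \frac{11}{27}\right)^{2} = \frac{121}{729}$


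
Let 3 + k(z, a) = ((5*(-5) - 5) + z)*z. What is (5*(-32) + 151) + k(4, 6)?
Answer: -116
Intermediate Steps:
k(z, a) = -3 + z*(-30 + z) (k(z, a) = -3 + ((5*(-5) - 5) + z)*z = -3 + ((-25 - 5) + z)*z = -3 + (-30 + z)*z = -3 + z*(-30 + z))
(5*(-32) + 151) + k(4, 6) = (5*(-32) + 151) + (-3 + 4² - 30*4) = (-160 + 151) + (-3 + 16 - 120) = -9 - 107 = -116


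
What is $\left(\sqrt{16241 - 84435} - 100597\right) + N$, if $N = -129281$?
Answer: $-229878 + i \sqrt{68194} \approx -2.2988 \cdot 10^{5} + 261.14 i$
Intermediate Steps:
$\left(\sqrt{16241 - 84435} - 100597\right) + N = \left(\sqrt{16241 - 84435} - 100597\right) - 129281 = \left(\sqrt{-68194} - 100597\right) - 129281 = \left(i \sqrt{68194} - 100597\right) - 129281 = \left(-100597 + i \sqrt{68194}\right) - 129281 = -229878 + i \sqrt{68194}$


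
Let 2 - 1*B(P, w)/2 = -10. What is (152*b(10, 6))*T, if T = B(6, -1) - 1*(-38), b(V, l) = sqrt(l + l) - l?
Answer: -56544 + 18848*sqrt(3) ≈ -23898.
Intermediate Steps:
B(P, w) = 24 (B(P, w) = 4 - 2*(-10) = 4 + 20 = 24)
b(V, l) = -l + sqrt(2)*sqrt(l) (b(V, l) = sqrt(2*l) - l = sqrt(2)*sqrt(l) - l = -l + sqrt(2)*sqrt(l))
T = 62 (T = 24 - 1*(-38) = 24 + 38 = 62)
(152*b(10, 6))*T = (152*(-1*6 + sqrt(2)*sqrt(6)))*62 = (152*(-6 + 2*sqrt(3)))*62 = (-912 + 304*sqrt(3))*62 = -56544 + 18848*sqrt(3)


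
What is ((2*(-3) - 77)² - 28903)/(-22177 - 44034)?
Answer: 22014/66211 ≈ 0.33248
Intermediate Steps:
((2*(-3) - 77)² - 28903)/(-22177 - 44034) = ((-6 - 77)² - 28903)/(-66211) = ((-83)² - 28903)*(-1/66211) = (6889 - 28903)*(-1/66211) = -22014*(-1/66211) = 22014/66211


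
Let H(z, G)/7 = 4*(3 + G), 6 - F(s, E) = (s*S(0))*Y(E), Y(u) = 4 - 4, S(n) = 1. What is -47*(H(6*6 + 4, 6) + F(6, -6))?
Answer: -12126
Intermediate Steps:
Y(u) = 0
F(s, E) = 6 (F(s, E) = 6 - s*1*0 = 6 - s*0 = 6 - 1*0 = 6 + 0 = 6)
H(z, G) = 84 + 28*G (H(z, G) = 7*(4*(3 + G)) = 7*(12 + 4*G) = 84 + 28*G)
-47*(H(6*6 + 4, 6) + F(6, -6)) = -47*((84 + 28*6) + 6) = -47*((84 + 168) + 6) = -47*(252 + 6) = -47*258 = -12126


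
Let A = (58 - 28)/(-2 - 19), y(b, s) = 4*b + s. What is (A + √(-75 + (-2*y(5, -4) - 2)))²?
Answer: (10 - 7*I*√109)²/49 ≈ -106.96 - 29.829*I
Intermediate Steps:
y(b, s) = s + 4*b
A = -10/7 (A = 30/(-21) = 30*(-1/21) = -10/7 ≈ -1.4286)
(A + √(-75 + (-2*y(5, -4) - 2)))² = (-10/7 + √(-75 + (-2*(-4 + 4*5) - 2)))² = (-10/7 + √(-75 + (-2*(-4 + 20) - 2)))² = (-10/7 + √(-75 + (-2*16 - 2)))² = (-10/7 + √(-75 + (-32 - 2)))² = (-10/7 + √(-75 - 34))² = (-10/7 + √(-109))² = (-10/7 + I*√109)²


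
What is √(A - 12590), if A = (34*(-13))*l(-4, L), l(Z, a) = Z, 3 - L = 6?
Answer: I*√10822 ≈ 104.03*I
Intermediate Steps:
L = -3 (L = 3 - 1*6 = 3 - 6 = -3)
A = 1768 (A = (34*(-13))*(-4) = -442*(-4) = 1768)
√(A - 12590) = √(1768 - 12590) = √(-10822) = I*√10822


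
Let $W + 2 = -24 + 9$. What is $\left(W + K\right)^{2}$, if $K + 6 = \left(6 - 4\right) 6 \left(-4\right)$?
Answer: $5041$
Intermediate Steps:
$W = -17$ ($W = -2 + \left(-24 + 9\right) = -2 - 15 = -17$)
$K = -54$ ($K = -6 + \left(6 - 4\right) 6 \left(-4\right) = -6 + 2 \left(-24\right) = -6 - 48 = -54$)
$\left(W + K\right)^{2} = \left(-17 - 54\right)^{2} = \left(-71\right)^{2} = 5041$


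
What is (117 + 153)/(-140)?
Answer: -27/14 ≈ -1.9286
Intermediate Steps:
(117 + 153)/(-140) = 270*(-1/140) = -27/14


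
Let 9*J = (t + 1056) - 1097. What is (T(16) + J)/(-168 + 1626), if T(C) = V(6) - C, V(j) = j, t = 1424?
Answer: 431/4374 ≈ 0.098537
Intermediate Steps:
T(C) = 6 - C
J = 461/3 (J = ((1424 + 1056) - 1097)/9 = (2480 - 1097)/9 = (⅑)*1383 = 461/3 ≈ 153.67)
(T(16) + J)/(-168 + 1626) = ((6 - 1*16) + 461/3)/(-168 + 1626) = ((6 - 16) + 461/3)/1458 = (-10 + 461/3)*(1/1458) = (431/3)*(1/1458) = 431/4374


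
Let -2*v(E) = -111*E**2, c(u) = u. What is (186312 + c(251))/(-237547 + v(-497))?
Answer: 373126/26942905 ≈ 0.013849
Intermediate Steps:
v(E) = 111*E**2/2 (v(E) = -(-111)*E**2/2 = 111*E**2/2)
(186312 + c(251))/(-237547 + v(-497)) = (186312 + 251)/(-237547 + (111/2)*(-497)**2) = 186563/(-237547 + (111/2)*247009) = 186563/(-237547 + 27417999/2) = 186563/(26942905/2) = 186563*(2/26942905) = 373126/26942905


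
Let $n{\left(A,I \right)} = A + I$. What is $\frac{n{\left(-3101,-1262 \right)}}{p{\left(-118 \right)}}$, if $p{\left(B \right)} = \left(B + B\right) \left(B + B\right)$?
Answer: $- \frac{4363}{55696} \approx -0.078336$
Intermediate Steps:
$p{\left(B \right)} = 4 B^{2}$ ($p{\left(B \right)} = 2 B 2 B = 4 B^{2}$)
$\frac{n{\left(-3101,-1262 \right)}}{p{\left(-118 \right)}} = \frac{-3101 - 1262}{4 \left(-118\right)^{2}} = - \frac{4363}{4 \cdot 13924} = - \frac{4363}{55696}$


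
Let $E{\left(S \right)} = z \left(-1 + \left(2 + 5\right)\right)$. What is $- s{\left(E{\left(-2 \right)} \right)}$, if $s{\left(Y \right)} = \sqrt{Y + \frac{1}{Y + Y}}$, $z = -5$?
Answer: $- \frac{i \sqrt{27015}}{30} \approx - 5.4787 i$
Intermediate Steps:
$E{\left(S \right)} = -30$ ($E{\left(S \right)} = - 5 \left(-1 + \left(2 + 5\right)\right) = - 5 \left(-1 + 7\right) = \left(-5\right) 6 = -30$)
$s{\left(Y \right)} = \sqrt{Y + \frac{1}{2 Y}}$
$- s{\left(E{\left(-2 \right)} \right)} = - \frac{\sqrt{\frac{2}{-30} + 4 \left(-30\right)}}{2} = - \frac{\sqrt{2 \left(- \frac{1}{30}\right) - 120}}{2} = - \frac{\sqrt{- \frac{1}{15} - 120}}{2} = - \frac{\sqrt{- \frac{1801}{15}}}{2} = - \frac{\frac{1}{15} i \sqrt{27015}}{2} = - \frac{i \sqrt{27015}}{30}$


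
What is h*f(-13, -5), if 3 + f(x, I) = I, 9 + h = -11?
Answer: 160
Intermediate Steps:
h = -20 (h = -9 - 11 = -20)
f(x, I) = -3 + I
h*f(-13, -5) = -20*(-3 - 5) = -20*(-8) = 160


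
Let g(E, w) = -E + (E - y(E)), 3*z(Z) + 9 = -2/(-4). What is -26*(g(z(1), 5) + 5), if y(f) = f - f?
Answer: -130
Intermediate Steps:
y(f) = 0
z(Z) = -17/6 (z(Z) = -3 + (-2/(-4))/3 = -3 + (-2*(-¼))/3 = -3 + (⅓)*(½) = -3 + ⅙ = -17/6)
g(E, w) = 0 (g(E, w) = -E + (E - 1*0) = -E + (E + 0) = -E + E = 0)
-26*(g(z(1), 5) + 5) = -26*(0 + 5) = -26*5 = -130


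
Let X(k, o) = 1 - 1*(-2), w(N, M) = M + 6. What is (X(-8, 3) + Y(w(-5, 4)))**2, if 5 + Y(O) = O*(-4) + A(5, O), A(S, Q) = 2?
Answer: 1600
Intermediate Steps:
w(N, M) = 6 + M
Y(O) = -3 - 4*O (Y(O) = -5 + (O*(-4) + 2) = -5 + (-4*O + 2) = -5 + (2 - 4*O) = -3 - 4*O)
X(k, o) = 3 (X(k, o) = 1 + 2 = 3)
(X(-8, 3) + Y(w(-5, 4)))**2 = (3 + (-3 - 4*(6 + 4)))**2 = (3 + (-3 - 4*10))**2 = (3 + (-3 - 40))**2 = (3 - 43)**2 = (-40)**2 = 1600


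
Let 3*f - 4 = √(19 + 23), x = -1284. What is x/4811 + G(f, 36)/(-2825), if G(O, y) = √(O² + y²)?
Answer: -1284/4811 - √(11722 + 8*√42)/8475 ≈ -0.27969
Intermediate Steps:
f = 4/3 + √42/3 (f = 4/3 + √(19 + 23)/3 = 4/3 + √42/3 ≈ 3.4936)
x/4811 + G(f, 36)/(-2825) = -1284/4811 + √((4/3 + √42/3)² + 36²)/(-2825) = -1284*1/4811 + √((4/3 + √42/3)² + 1296)*(-1/2825) = -1284/4811 + √(1296 + (4/3 + √42/3)²)*(-1/2825) = -1284/4811 - √(1296 + (4/3 + √42/3)²)/2825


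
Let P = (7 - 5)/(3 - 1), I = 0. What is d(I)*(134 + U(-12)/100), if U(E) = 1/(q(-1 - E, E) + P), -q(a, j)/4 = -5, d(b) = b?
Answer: 0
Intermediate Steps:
P = 1 (P = 2/2 = 2*(1/2) = 1)
q(a, j) = 20 (q(a, j) = -4*(-5) = 20)
U(E) = 1/21 (U(E) = 1/(20 + 1) = 1/21)
d(I)*(134 + U(-12)/100) = 0*(134 + (1/21)/100) = 0*(134 + (1/21)*(1/100)) = 0*(134 + 1/2100) = 0*(281401/2100) = 0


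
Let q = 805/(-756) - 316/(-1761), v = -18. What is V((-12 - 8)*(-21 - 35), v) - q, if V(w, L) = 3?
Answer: 246317/63396 ≈ 3.8854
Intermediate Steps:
q = -56129/63396 (q = 805*(-1/756) - 316*(-1/1761) = -115/108 + 316/1761 = -56129/63396 ≈ -0.88537)
V((-12 - 8)*(-21 - 35), v) - q = 3 - 1*(-56129/63396) = 3 + 56129/63396 = 246317/63396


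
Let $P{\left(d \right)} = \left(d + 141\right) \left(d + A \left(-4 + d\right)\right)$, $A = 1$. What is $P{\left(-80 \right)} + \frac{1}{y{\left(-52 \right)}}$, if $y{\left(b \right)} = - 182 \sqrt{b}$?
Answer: $-10004 + \frac{i \sqrt{13}}{4732} \approx -10004.0 + 0.00076195 i$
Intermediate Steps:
$P{\left(d \right)} = \left(-4 + 2 d\right) \left(141 + d\right)$ ($P{\left(d \right)} = \left(d + 141\right) \left(d + 1 \left(-4 + d\right)\right) = \left(141 + d\right) \left(d + \left(-4 + d\right)\right) = \left(141 + d\right) \left(-4 + 2 d\right) = \left(-4 + 2 d\right) \left(141 + d\right)$)
$P{\left(-80 \right)} + \frac{1}{y{\left(-52 \right)}} = \left(-564 + 2 \left(-80\right)^{2} + 278 \left(-80\right)\right) + \frac{1}{\left(-182\right) \sqrt{-52}} = \left(-564 + 2 \cdot 6400 - 22240\right) + \frac{1}{\left(-182\right) 2 i \sqrt{13}} = \left(-564 + 12800 - 22240\right) + \frac{1}{\left(-364\right) i \sqrt{13}} = -10004 + \frac{i \sqrt{13}}{4732}$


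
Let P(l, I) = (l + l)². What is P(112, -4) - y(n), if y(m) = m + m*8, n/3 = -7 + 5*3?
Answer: 49960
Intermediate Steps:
P(l, I) = 4*l² (P(l, I) = (2*l)² = 4*l²)
n = 24 (n = 3*(-7 + 5*3) = 3*(-7 + 15) = 3*8 = 24)
y(m) = 9*m (y(m) = m + 8*m = 9*m)
P(112, -4) - y(n) = 4*112² - 9*24 = 4*12544 - 1*216 = 50176 - 216 = 49960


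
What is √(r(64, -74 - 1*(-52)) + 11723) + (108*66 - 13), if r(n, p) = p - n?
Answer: 7115 + 3*√1293 ≈ 7222.9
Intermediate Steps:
√(r(64, -74 - 1*(-52)) + 11723) + (108*66 - 13) = √(((-74 - 1*(-52)) - 1*64) + 11723) + (108*66 - 13) = √(((-74 + 52) - 64) + 11723) + (7128 - 13) = √((-22 - 64) + 11723) + 7115 = √(-86 + 11723) + 7115 = √11637 + 7115 = 3*√1293 + 7115 = 7115 + 3*√1293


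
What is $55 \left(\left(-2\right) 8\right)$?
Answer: $-880$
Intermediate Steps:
$55 \left(\left(-2\right) 8\right) = 55 \left(-16\right) = -880$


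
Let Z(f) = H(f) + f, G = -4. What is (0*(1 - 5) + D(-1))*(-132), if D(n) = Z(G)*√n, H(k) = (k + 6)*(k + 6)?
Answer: 0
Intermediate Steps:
H(k) = (6 + k)² (H(k) = (6 + k)*(6 + k) = (6 + k)²)
Z(f) = f + (6 + f)² (Z(f) = (6 + f)² + f = f + (6 + f)²)
D(n) = 0 (D(n) = (-4 + (6 - 4)²)*√n = (-4 + 2²)*√n = (-4 + 4)*√n = 0*√n = 0)
(0*(1 - 5) + D(-1))*(-132) = (0*(1 - 5) + 0)*(-132) = (0*(-4) + 0)*(-132) = (0 + 0)*(-132) = 0*(-132) = 0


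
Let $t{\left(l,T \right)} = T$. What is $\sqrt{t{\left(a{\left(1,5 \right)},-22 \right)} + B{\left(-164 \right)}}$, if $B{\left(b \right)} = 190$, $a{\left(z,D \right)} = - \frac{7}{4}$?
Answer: $2 \sqrt{42} \approx 12.961$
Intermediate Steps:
$a{\left(z,D \right)} = - \frac{7}{4}$ ($a{\left(z,D \right)} = \left(-7\right) \frac{1}{4} = - \frac{7}{4}$)
$\sqrt{t{\left(a{\left(1,5 \right)},-22 \right)} + B{\left(-164 \right)}} = \sqrt{-22 + 190} = \sqrt{168} = 2 \sqrt{42}$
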